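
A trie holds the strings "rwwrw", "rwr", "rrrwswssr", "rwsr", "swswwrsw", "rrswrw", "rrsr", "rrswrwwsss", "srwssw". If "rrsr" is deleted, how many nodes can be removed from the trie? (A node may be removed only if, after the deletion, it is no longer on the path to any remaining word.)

Walk "rrsr" from the leaf back toward the root, removing each node that no remaining word uses.
The suffix "r" (1 node) is used only by "rrsr"; the node for "rrs" still has the child "w", so pruning stops there.
Nodes removed: 1

1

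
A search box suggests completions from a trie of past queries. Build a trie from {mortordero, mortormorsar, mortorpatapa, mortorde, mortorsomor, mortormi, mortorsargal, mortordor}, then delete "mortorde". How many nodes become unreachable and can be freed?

A node on "mortorde"'s path can go only if nothing else ends at it or branches off below it.
Every node on "mortorde" is still needed (e.g. by "mortordero"), so nothing is freed.
Nodes removed: 0

0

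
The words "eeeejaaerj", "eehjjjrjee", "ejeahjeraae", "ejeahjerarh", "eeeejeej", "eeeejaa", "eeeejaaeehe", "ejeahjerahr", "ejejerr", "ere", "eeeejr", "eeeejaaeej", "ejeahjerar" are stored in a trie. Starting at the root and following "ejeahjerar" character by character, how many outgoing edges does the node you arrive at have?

Walk "ejeahjerar" from the root, arriving at one node.
Characters that immediately follow "ejeahjerar" among the stored strings: {h}.
That node has 1 child edge.

1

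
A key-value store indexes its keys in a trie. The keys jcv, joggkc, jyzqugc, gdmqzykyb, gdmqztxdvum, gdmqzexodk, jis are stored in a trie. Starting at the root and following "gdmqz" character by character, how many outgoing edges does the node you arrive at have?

3

Follow the path "gdmqz" to its node, then look at its outgoing edges.
Distinct next characters after "gdmqz": e, t, y.
That node has 3 child edges.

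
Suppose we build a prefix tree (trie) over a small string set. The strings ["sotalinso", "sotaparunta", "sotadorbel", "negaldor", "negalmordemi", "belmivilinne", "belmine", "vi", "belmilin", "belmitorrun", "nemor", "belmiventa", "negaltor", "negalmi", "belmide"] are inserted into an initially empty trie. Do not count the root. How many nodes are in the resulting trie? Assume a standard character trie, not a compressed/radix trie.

75

Count nodes per top-level branch (shared prefixes stored once):
  'b'-branch (belmide, belmilin, belmine, belmitorrun, belmiventa, belmivilinne): 29 nodes
  'n'-branch (negaldor, negalmi, negalmordemi, negaltor, nemor): 22 nodes
  's'-branch (sotadorbel, sotalinso, sotaparunta): 22 nodes
  'v'-branch (vi): 2 nodes
Sum: 75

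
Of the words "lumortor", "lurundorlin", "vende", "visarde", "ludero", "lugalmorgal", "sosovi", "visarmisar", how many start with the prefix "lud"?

1

Filter for entries beginning with "lud":
Words under "lud": ludero
Count: 1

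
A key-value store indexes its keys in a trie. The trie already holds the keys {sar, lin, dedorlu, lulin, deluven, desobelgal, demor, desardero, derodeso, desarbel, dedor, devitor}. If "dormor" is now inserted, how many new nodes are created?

5

The longest prefix of "dormor" already in the trie is "d" (length 1).
New nodes needed: |"dormor"| − 1 = 6 − 1 = 5.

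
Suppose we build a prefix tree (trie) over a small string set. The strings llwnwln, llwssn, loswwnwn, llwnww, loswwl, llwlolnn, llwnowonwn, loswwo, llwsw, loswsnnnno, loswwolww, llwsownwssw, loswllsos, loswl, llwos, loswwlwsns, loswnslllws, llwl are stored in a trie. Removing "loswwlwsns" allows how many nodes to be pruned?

4

Walk "loswwlwsns" from the leaf back toward the root, removing each node that no remaining word uses.
The suffix "wsns" (4 nodes) is used only by "loswwlwsns"; "loswwl" is itself a stored word, so pruning stops there.
Nodes removed: 4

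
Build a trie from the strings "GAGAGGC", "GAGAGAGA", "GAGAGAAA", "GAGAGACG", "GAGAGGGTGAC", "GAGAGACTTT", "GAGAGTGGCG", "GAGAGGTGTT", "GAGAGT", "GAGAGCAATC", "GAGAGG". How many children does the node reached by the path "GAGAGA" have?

3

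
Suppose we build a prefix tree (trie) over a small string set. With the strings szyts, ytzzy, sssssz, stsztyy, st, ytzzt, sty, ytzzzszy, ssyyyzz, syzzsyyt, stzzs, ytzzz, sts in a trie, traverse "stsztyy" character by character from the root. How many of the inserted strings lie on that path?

3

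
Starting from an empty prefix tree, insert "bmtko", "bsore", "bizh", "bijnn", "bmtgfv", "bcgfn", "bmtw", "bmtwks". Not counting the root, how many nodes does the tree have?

25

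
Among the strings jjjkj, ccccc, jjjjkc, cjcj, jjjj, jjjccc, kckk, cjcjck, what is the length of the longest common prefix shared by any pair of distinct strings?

4

Look for the deepest trie node that still has at least two words in its subtree.
"cjcj" and "cjcjck" agree on "cjcj" (4 characters) before diverging; nothing deeper is shared.
Longest shared-prefix length: 4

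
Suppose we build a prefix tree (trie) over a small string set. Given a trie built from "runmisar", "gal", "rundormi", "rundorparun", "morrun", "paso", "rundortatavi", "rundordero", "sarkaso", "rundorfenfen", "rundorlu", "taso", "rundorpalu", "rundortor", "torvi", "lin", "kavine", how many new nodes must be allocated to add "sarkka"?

Walking "sarkka" from the root, the first 4 characters ("sark") follow existing edges; "k" is the first miss.
New nodes needed: |"sarkka"| − 4 = 6 − 4 = 2.

2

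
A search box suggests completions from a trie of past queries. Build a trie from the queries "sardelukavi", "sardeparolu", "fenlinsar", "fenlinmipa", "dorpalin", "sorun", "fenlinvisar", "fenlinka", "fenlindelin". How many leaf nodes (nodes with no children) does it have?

9

Leaves are exactly the stored words that no other stored word extends.
Those words: "dorpalin", "fenlindelin", "fenlinka", "fenlinmipa", "fenlinsar", "fenlinvisar", "sardelukavi", "sardeparolu", "sorun"
Leaf count: 9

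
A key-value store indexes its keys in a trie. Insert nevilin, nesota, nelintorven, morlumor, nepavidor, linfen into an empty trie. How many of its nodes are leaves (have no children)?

6

A leaf is a node with no children — equivalently, the end of a word that is not a proper prefix of any other stored word.
Those words: "linfen", "morlumor", "nelintorven", "nepavidor", "nesota", "nevilin"
Leaf count: 6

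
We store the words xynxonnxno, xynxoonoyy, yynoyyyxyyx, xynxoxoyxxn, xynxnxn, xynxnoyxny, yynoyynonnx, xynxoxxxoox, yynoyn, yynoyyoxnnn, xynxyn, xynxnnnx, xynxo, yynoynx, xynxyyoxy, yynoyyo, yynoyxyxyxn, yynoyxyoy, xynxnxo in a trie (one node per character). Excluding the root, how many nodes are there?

Count nodes per top-level branch (shared prefixes stored once):
  'x'-branch (xynxnnnx, xynxnoyxny, xynxnxn, xynxnxo, xynxo, xynxonnxno, xynxoonoyy, xynxoxoyxxn, xynxoxxxoox, xynxyn, xynxyyoxy): 44 nodes
  'y'-branch (yynoyn, yynoynx, yynoyxyoy, yynoyxyxyxn, yynoyynonnx, yynoyyo, yynoyyoxnnn, yynoyyyxyyx): 31 nodes
Sum: 75

75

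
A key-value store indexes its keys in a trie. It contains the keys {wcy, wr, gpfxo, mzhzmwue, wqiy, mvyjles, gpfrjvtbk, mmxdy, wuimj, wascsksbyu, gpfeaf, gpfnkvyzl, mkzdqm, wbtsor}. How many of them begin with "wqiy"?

1

Filter for entries beginning with "wqiy":
Words under "wqiy": wqiy
Count: 1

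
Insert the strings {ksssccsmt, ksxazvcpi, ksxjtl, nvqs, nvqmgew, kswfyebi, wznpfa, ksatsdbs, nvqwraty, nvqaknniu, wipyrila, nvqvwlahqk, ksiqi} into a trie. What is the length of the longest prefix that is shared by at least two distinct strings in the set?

3

The deepest shared node is where two words last agree before diverging.
"ksxazvcpi" and "ksxjtl" agree on "ksx" (3 characters) before diverging; nothing deeper is shared.
Longest shared-prefix length: 3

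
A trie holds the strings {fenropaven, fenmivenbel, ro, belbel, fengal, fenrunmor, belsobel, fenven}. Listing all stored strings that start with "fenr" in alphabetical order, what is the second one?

Filter for "fenr…" and sort: "fenropaven", "fenrunmor"
The 2nd is fenrunmor.

fenrunmor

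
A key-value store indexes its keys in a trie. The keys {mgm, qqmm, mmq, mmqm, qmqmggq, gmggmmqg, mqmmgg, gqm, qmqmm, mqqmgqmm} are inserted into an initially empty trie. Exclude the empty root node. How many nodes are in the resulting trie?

38

Trie structure (* marks end of a word):
(root)
├─ g
│  ├─ m
│  │  └─ g
│  │     └─ g
│  │        └─ m
│  │           └─ m
│  │              └─ q
│  │                 └─ g *
│  └─ q
│     └─ m *
├─ m
│  ├─ g
│  │  └─ m *
│  ├─ m
│  │  └─ q *
│  │     └─ m *
│  └─ q
│     ├─ m
│     │  └─ m
│     │     └─ g
│     │        └─ g *
│     └─ q
│        └─ m
│           └─ g
│              └─ q
│                 └─ m
│                    └─ m *
└─ q
   ├─ m
   │  └─ q
   │     └─ m
   │        ├─ g
   │        │  └─ g
   │        │     └─ q *
   │        └─ m *
   └─ q
      └─ m
         └─ m *
Counting every labelled node above: 38.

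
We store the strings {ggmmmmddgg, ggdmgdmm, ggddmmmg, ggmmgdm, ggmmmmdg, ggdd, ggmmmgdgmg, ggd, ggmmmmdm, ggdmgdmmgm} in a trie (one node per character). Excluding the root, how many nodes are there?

Trie structure (* marks end of a word):
(root)
└─ g
   └─ g
      ├─ d *
      │  ├─ d *
      │  │  └─ m
      │  │     └─ m
      │  │        └─ m
      │  │           └─ g *
      │  └─ m
      │     └─ g
      │        └─ d
      │           └─ m
      │              └─ m *
      │                 └─ g
      │                    └─ m *
      └─ m
         └─ m
            ├─ g
            │  └─ d
            │     └─ m *
            └─ m
               ├─ g
               │  └─ d
               │     └─ g
               │        └─ m
               │           └─ g *
               └─ m
                  └─ d
                     ├─ d
                     │  └─ g
                     │     └─ g *
                     ├─ g *
                     └─ m *
Counting every labelled node above: 33.

33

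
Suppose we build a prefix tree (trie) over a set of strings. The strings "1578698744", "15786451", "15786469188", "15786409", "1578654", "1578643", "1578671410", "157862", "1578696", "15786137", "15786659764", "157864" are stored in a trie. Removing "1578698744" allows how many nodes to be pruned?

After clearing the end-marker at "1578698744", prune upward until reaching a node still needed by another word.
The suffix "8744" (4 nodes) is used only by "1578698744"; the node for "157869" still has the child "6", so pruning stops there.
Nodes removed: 4

4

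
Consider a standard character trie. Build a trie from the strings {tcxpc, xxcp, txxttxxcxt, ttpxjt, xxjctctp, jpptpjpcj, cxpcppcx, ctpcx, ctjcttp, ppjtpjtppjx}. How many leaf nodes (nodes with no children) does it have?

10

A leaf is a node with no children — equivalently, the end of a word that is not a proper prefix of any other stored word.
Those words: "ctjcttp", "ctpcx", "cxpcppcx", "jpptpjpcj", "ppjtpjtppjx", "tcxpc", "ttpxjt", "txxttxxcxt", "xxcp", "xxjctctp"
Leaf count: 10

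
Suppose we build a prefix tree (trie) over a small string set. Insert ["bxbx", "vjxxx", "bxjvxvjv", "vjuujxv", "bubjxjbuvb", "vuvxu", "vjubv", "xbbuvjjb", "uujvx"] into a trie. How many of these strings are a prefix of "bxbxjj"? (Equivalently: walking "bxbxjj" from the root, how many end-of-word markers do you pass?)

1

Walk "bxbxjj" from the root; an end-of-word marker is hit whenever a stored word is a prefix of "bxbxjj".
Prefixes of the query that are stored words: "bxbx"
Count: 1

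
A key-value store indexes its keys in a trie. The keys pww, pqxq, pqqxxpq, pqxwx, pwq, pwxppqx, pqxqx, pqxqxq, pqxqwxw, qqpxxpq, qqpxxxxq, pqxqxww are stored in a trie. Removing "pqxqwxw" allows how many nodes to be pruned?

A node on "pqxqwxw"'s path can go only if nothing else ends at it or branches off below it.
The suffix "wxw" (3 nodes) is used only by "pqxqwxw"; the node for "pqxq" still has the child "x", so pruning stops there.
Nodes removed: 3

3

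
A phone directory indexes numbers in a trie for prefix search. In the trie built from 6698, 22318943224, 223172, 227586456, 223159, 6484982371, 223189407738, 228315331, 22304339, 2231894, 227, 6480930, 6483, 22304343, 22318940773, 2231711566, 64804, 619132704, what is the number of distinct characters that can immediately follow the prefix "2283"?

Walk "2283" from the root, arriving at one node.
Characters that immediately follow "2283" among the stored strings: {1}.
That node has 1 child edge.

1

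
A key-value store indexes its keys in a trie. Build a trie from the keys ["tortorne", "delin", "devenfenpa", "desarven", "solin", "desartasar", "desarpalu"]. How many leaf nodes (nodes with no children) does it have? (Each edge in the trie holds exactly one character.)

Leaves are exactly the stored words that no other stored word extends.
Those words: "delin", "desarpalu", "desartasar", "desarven", "devenfenpa", "solin", "tortorne"
Leaf count: 7

7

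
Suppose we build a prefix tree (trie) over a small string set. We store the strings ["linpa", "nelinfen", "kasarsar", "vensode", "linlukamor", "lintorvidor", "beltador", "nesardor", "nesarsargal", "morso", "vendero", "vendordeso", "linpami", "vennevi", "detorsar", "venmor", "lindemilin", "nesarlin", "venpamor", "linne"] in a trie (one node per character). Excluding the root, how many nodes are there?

For each word, the new-node count is its length minus the longest prefix already in the trie:
  "linpa" → 5 new (l, i, n, p, a)
  "nelinfen" → 8 new (n, e, l, i, n, f, e, n)
  "kasarsar" → 8 new (k, a, s, a, r, s, a, r)
  "vensode" → 7 new (v, e, n, s, o, d, e)
  "linlukamor" → prefix "lin" already present; 7 new (l, u, k, a, m, o, r)
  "lintorvidor" → prefix "lin" already present; 8 new (t, o, r, v, i, d, o, r)
  "beltador" → 8 new (b, e, l, t, a, d, o, r)
  "nesardor" → prefix "ne" already present; 6 new (s, a, r, d, o, r)
  "nesarsargal" → prefix "nesar" already present; 6 new (s, a, r, g, a, l)
  "morso" → 5 new (m, o, r, s, o)
  "vendero" → prefix "ven" already present; 4 new (d, e, r, o)
  "vendordeso" → prefix "vend" already present; 6 new (o, r, d, e, s, o)
  "linpami" → prefix "linpa" already present; 2 new (m, i)
  "vennevi" → prefix "ven" already present; 4 new (n, e, v, i)
  "detorsar" → 8 new (d, e, t, o, r, s, a, r)
  "venmor" → prefix "ven" already present; 3 new (m, o, r)
  "lindemilin" → prefix "lin" already present; 7 new (d, e, m, i, l, i, n)
  "nesarlin" → prefix "nesar" already present; 3 new (l, i, n)
  "venpamor" → prefix "ven" already present; 5 new (p, a, m, o, r)
  "linne" → prefix "lin" already present; 2 new (n, e)
Total nodes = 5 + 8 + 8 + 7 + 7 + 8 + 8 + 6 + 6 + 5 + 4 + 6 + 2 + 4 + 8 + 3 + 7 + 3 + 5 + 2 = 112

112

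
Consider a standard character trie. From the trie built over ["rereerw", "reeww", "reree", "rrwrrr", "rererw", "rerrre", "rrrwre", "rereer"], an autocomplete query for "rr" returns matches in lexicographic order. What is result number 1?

DFS of the "rr" subtree visits, in order: "rrrwre", "rrwrrr"
Position 1: rrrwre

rrrwre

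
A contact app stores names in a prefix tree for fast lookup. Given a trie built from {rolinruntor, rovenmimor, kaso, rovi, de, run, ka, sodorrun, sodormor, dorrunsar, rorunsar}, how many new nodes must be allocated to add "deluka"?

4

Walking "deluka" from the root, the first 2 characters ("de") follow existing edges; "l" is the first miss.
New nodes needed: |"deluka"| − 2 = 6 − 2 = 4.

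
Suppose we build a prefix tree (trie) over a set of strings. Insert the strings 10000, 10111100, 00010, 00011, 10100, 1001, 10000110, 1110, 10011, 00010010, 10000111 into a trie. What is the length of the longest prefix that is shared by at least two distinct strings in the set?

7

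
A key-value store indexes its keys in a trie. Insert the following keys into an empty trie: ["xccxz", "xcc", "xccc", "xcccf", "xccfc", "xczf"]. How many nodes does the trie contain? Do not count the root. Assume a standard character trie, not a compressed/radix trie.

Count nodes per top-level branch (shared prefixes stored once):
  'x'-branch (xcc, xccc, xcccf, xccfc, xccxz, xczf): 11 nodes
Sum: 11

11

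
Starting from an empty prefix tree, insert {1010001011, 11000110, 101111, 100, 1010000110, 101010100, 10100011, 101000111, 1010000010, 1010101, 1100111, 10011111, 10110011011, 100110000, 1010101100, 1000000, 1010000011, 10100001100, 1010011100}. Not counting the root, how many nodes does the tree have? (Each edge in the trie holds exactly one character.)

Insert word by word; a character creates a node only if that edge doesn't already exist:
  "1010001011" → 10 new (1, 0, 1, 0, 0, 0, 1, 0, 1, 1)
  "11000110" → prefix "1" already present; 7 new (1, 0, 0, 0, 1, 1, 0)
  "101111" → prefix "101" already present; 3 new (1, 1, 1)
  "100" → prefix "10" already present; 1 new (0)
  "1010000110" → prefix "101000" already present; 4 new (0, 1, 1, 0)
  "101010100" → prefix "1010" already present; 5 new (1, 0, 1, 0, 0)
  "10100011" → prefix "1010001" already present; 1 new (1)
  "101000111" → prefix "10100011" already present; 1 new (1)
  "1010000010" → prefix "1010000" already present; 3 new (0, 1, 0)
  "1010101" → prefix "1010101" already present; 0 new (none)
  "1100111" → prefix "1100" already present; 3 new (1, 1, 1)
  "10011111" → prefix "100" already present; 5 new (1, 1, 1, 1, 1)
  "10110011011" → prefix "1011" already present; 7 new (0, 0, 1, 1, 0, 1, 1)
  "100110000" → prefix "10011" already present; 4 new (0, 0, 0, 0)
  "1010101100" → prefix "1010101" already present; 3 new (1, 0, 0)
  "1000000" → prefix "100" already present; 4 new (0, 0, 0, 0)
  "1010000011" → prefix "101000001" already present; 1 new (1)
  "10100001100" → prefix "1010000110" already present; 1 new (0)
  "1010011100" → prefix "10100" already present; 5 new (1, 1, 1, 0, 0)
Total nodes = 10 + 7 + 3 + 1 + 4 + 5 + 1 + 1 + 3 + 0 + 3 + 5 + 7 + 4 + 3 + 4 + 1 + 1 + 5 = 68

68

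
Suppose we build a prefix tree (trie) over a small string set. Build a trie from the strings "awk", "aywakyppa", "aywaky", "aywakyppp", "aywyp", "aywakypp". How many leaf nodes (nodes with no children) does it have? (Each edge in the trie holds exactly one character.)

A leaf is a node with no children — equivalently, the end of a word that is not a proper prefix of any other stored word.
Those words: "awk", "aywakyppa", "aywakyppp", "aywyp"
Leaf count: 4

4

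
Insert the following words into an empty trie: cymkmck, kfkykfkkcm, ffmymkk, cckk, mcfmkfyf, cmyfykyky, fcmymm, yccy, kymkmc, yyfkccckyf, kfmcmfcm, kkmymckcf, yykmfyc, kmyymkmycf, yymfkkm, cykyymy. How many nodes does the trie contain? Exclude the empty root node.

104

Trace insertions, counting only characters that open a new branch:
  "cymkmck" → 7 new (c, y, m, k, m, c, k)
  "kfkykfkkcm" → 10 new (k, f, k, y, k, f, k, k, c, m)
  "ffmymkk" → 7 new (f, f, m, y, m, k, k)
  "cckk" → prefix "c" already present; 3 new (c, k, k)
  "mcfmkfyf" → 8 new (m, c, f, m, k, f, y, f)
  "cmyfykyky" → prefix "c" already present; 8 new (m, y, f, y, k, y, k, y)
  "fcmymm" → prefix "f" already present; 5 new (c, m, y, m, m)
  "yccy" → 4 new (y, c, c, y)
  "kymkmc" → prefix "k" already present; 5 new (y, m, k, m, c)
  "yyfkccckyf" → prefix "y" already present; 9 new (y, f, k, c, c, c, k, y, f)
  "kfmcmfcm" → prefix "kf" already present; 6 new (m, c, m, f, c, m)
  "kkmymckcf" → prefix "k" already present; 8 new (k, m, y, m, c, k, c, f)
  "yykmfyc" → prefix "yy" already present; 5 new (k, m, f, y, c)
  "kmyymkmycf" → prefix "k" already present; 9 new (m, y, y, m, k, m, y, c, f)
  "yymfkkm" → prefix "yy" already present; 5 new (m, f, k, k, m)
  "cykyymy" → prefix "cy" already present; 5 new (k, y, y, m, y)
Total nodes = 7 + 10 + 7 + 3 + 8 + 8 + 5 + 4 + 5 + 9 + 6 + 8 + 5 + 9 + 5 + 5 = 104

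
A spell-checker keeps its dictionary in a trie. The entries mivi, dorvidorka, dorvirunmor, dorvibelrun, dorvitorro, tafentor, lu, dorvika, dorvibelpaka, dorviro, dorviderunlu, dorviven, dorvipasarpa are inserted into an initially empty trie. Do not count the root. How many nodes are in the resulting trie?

Trace insertions, counting only characters that open a new branch:
  "mivi" → 4 new (m, i, v, i)
  "dorvidorka" → 10 new (d, o, r, v, i, d, o, r, k, a)
  "dorvirunmor" → prefix "dorvi" already present; 6 new (r, u, n, m, o, r)
  "dorvibelrun" → prefix "dorvi" already present; 6 new (b, e, l, r, u, n)
  "dorvitorro" → prefix "dorvi" already present; 5 new (t, o, r, r, o)
  "tafentor" → 8 new (t, a, f, e, n, t, o, r)
  "lu" → 2 new (l, u)
  "dorvika" → prefix "dorvi" already present; 2 new (k, a)
  "dorvibelpaka" → prefix "dorvibel" already present; 4 new (p, a, k, a)
  "dorviro" → prefix "dorvir" already present; 1 new (o)
  "dorviderunlu" → prefix "dorvid" already present; 6 new (e, r, u, n, l, u)
  "dorviven" → prefix "dorvi" already present; 3 new (v, e, n)
  "dorvipasarpa" → prefix "dorvi" already present; 7 new (p, a, s, a, r, p, a)
Total nodes = 4 + 10 + 6 + 6 + 5 + 8 + 2 + 2 + 4 + 1 + 6 + 3 + 7 = 64

64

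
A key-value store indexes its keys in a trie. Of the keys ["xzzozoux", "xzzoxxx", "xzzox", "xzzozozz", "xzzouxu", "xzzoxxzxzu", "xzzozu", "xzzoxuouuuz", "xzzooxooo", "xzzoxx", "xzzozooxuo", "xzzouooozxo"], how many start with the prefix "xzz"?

12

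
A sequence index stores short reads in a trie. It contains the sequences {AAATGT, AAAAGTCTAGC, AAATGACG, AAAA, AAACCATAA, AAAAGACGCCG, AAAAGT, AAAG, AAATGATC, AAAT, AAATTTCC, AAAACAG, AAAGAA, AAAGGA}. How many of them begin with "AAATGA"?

Walk to "AAATGA"; the words in its subtree are exactly those with that prefix.
Matches: "AAATGACG", "AAATGATC"
Count: 2

2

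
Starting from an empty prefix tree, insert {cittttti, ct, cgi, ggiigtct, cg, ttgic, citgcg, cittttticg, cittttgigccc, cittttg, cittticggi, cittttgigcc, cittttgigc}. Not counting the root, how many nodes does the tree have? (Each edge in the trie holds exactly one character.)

Trace insertions, counting only characters that open a new branch:
  "cittttti" → 8 new (c, i, t, t, t, t, t, i)
  "ct" → prefix "c" already present; 1 new (t)
  "cgi" → prefix "c" already present; 2 new (g, i)
  "ggiigtct" → 8 new (g, g, i, i, g, t, c, t)
  "cg" → prefix "cg" already present; 0 new (none)
  "ttgic" → 5 new (t, t, g, i, c)
  "citgcg" → prefix "cit" already present; 3 new (g, c, g)
  "cittttticg" → prefix "cittttti" already present; 2 new (c, g)
  "cittttgigccc" → prefix "citttt" already present; 6 new (g, i, g, c, c, c)
  "cittttg" → prefix "cittttg" already present; 0 new (none)
  "cittticggi" → prefix "cittt" already present; 5 new (i, c, g, g, i)
  "cittttgigcc" → prefix "cittttgigcc" already present; 0 new (none)
  "cittttgigc" → prefix "cittttgigc" already present; 0 new (none)
Total nodes = 8 + 1 + 2 + 8 + 0 + 5 + 3 + 2 + 6 + 0 + 5 + 0 + 0 = 40

40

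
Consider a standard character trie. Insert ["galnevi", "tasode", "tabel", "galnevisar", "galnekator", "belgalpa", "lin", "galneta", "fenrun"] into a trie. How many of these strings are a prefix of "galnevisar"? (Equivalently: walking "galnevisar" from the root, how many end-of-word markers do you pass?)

Traverse "galnevisar" character by character; count nodes along the way that are marked as word ends.
Prefixes of the query that are stored words: "galnevi", "galnevisar"
Count: 2

2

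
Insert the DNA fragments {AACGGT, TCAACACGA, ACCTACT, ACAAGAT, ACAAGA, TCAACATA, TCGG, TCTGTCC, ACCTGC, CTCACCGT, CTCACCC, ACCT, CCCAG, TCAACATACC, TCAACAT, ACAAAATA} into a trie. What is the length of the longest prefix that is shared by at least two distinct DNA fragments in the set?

8

Look for the deepest trie node that still has at least two words in its subtree.
"TCAACATA" and "TCAACATACC" agree on "TCAACATA" (8 characters) before diverging; nothing deeper is shared.
Longest shared-prefix length: 8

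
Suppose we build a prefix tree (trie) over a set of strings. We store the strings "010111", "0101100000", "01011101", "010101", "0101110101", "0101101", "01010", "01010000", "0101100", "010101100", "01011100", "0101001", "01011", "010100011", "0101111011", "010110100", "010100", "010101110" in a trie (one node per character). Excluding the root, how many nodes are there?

36

Count nodes per top-level branch (shared prefixes stored once):
  '0'-branch (01010, 010100, 01010000, 010100011, 0101001, 010101, 010101100, 010101110, 01011, 0101100, 0101100000, 0101101, 010110100, 010111, 01011100, 01011101, 0101110101, 0101111011): 36 nodes
Sum: 36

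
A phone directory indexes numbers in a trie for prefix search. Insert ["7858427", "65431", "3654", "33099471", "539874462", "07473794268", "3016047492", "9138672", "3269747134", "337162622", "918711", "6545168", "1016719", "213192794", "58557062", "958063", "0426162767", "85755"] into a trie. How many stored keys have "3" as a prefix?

Walk to "3"; the words in its subtree are exactly those with that prefix.
Matches: "3016047492", "3269747134", "33099471", "337162622", "3654"
Count: 5

5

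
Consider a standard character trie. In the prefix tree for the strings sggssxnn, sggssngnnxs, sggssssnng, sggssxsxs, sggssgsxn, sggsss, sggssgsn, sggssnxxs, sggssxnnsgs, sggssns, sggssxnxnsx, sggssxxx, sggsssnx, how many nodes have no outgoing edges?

11

A leaf is a node with no children — equivalently, the end of a word that is not a proper prefix of any other stored word.
Those words: "sggssgsn", "sggssgsxn", "sggssngnnxs", "sggssns", "sggssnxxs", "sggsssnx", "sggssssnng", "sggssxnnsgs", "sggssxnxnsx", "sggssxsxs", "sggssxxx"
Leaf count: 11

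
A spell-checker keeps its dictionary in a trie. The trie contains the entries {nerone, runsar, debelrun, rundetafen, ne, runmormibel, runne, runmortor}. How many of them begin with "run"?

5

Traverse to the node for "run", then collect every word in that subtree.
Words under "run": rundetafen, runmormibel, runmortor, runne, runsar
Count: 5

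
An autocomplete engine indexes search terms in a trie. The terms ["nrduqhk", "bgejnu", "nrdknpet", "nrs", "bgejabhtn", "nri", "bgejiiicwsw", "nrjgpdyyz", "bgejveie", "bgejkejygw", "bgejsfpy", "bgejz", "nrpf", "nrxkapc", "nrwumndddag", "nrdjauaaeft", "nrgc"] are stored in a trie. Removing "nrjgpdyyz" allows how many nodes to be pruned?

Walk "nrjgpdyyz" from the leaf back toward the root, removing each node that no remaining word uses.
The suffix "jgpdyyz" (7 nodes) is used only by "nrjgpdyyz"; the node for "nr" still has the child "d", so pruning stops there.
Nodes removed: 7

7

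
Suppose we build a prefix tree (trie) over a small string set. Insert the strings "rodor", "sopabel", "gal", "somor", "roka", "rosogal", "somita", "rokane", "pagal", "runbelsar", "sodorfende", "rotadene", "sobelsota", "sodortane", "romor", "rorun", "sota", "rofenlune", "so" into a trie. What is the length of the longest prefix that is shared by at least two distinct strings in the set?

Look for the deepest trie node that still has at least two words in its subtree.
e.g. "sodorfende" and "sodortane" share the prefix "sodor" of length 5; no pair shares a longer one.
Longest shared-prefix length: 5

5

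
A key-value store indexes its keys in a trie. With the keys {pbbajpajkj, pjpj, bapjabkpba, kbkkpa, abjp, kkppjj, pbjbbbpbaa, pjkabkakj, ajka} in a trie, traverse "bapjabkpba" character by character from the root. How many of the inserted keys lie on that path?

1

Walk "bapjabkpba" from the root; an end-of-word marker is hit whenever a stored word is a prefix of "bapjabkpba".
Prefixes of the query that are stored words: "bapjabkpba"
Count: 1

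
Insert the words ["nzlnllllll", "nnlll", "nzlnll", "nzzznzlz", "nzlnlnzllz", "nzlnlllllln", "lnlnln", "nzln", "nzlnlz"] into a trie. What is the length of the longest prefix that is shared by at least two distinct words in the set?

10

The deepest shared node is where two words last agree before diverging.
"nzlnllllll" and "nzlnlllllln" agree on "nzlnllllll" (10 characters) before diverging; nothing deeper is shared.
Longest shared-prefix length: 10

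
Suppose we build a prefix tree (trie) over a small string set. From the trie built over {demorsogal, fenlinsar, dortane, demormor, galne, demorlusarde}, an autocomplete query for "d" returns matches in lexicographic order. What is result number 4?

DFS of the "d" subtree visits, in order: "demorlusarde", "demormor", "demorsogal", "dortane"
The 4th is dortane.

dortane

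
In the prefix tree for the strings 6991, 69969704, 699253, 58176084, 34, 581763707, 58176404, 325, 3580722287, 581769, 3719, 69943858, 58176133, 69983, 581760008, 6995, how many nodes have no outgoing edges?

Leaves are exactly the stored words that no other stored word extends.
Those words: "325", "34", "3580722287", "3719", "581760008", "58176084", "58176133", "581763707", "58176404", "581769", "6991", "699253", "69943858", "6995", "69969704", "69983"
Leaf count: 16

16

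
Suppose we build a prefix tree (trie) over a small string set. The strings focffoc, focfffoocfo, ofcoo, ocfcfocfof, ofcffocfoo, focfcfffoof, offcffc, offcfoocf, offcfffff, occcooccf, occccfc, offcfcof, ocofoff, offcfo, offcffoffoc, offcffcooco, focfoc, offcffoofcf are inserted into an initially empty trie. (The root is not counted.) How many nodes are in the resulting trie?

Insert word by word; a character creates a node only if that edge doesn't already exist:
  "focffoc" → 7 new (f, o, c, f, f, o, c)
  "focfffoocfo" → prefix "focff" already present; 6 new (f, o, o, c, f, o)
  "ofcoo" → 5 new (o, f, c, o, o)
  "ocfcfocfof" → prefix "o" already present; 9 new (c, f, c, f, o, c, f, o, f)
  "ofcffocfoo" → prefix "ofc" already present; 7 new (f, f, o, c, f, o, o)
  "focfcfffoof" → prefix "focf" already present; 7 new (c, f, f, f, o, o, f)
  "offcffc" → prefix "of" already present; 5 new (f, c, f, f, c)
  "offcfoocf" → prefix "offcf" already present; 4 new (o, o, c, f)
  "offcfffff" → prefix "offcff" already present; 3 new (f, f, f)
  "occcooccf" → prefix "oc" already present; 7 new (c, c, o, o, c, c, f)
  "occccfc" → prefix "occc" already present; 3 new (c, f, c)
  "offcfcof" → prefix "offcf" already present; 3 new (c, o, f)
  "ocofoff" → prefix "oc" already present; 5 new (o, f, o, f, f)
  "offcfo" → prefix "offcfo" already present; 0 new (none)
  "offcffoffoc" → prefix "offcff" already present; 5 new (o, f, f, o, c)
  "offcffcooco" → prefix "offcffc" already present; 4 new (o, o, c, o)
  "focfoc" → prefix "focf" already present; 2 new (o, c)
  "offcffoofcf" → prefix "offcffo" already present; 4 new (o, f, c, f)
Total nodes = 7 + 6 + 5 + 9 + 7 + 7 + 5 + 4 + 3 + 7 + 3 + 3 + 5 + 0 + 5 + 4 + 2 + 4 = 86

86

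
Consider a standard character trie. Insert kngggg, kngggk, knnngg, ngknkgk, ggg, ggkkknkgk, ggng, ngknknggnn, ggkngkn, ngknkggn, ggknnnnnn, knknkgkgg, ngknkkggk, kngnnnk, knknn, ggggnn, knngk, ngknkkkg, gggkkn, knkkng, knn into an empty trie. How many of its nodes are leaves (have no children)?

A leaf is a node with no children — equivalently, the end of a word that is not a proper prefix of any other stored word.
Those words: "ggggnn", "gggkkn", "ggkkknkgk", "ggkngkn", "ggknnnnnn", "ggng", "kngggg", "kngggk", "kngnnnk", "knkkng", "knknkgkgg", "knknn", "knngk", "knnngg", "ngknkggn", "ngknkgk", "ngknkkggk", "ngknkkkg", "ngknknggnn"
Leaf count: 19

19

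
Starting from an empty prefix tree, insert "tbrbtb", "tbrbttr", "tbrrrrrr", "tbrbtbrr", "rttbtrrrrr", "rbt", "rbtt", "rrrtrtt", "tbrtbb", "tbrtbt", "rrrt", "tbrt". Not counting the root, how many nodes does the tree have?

38

Trace insertions, counting only characters that open a new branch:
  "tbrbtb" → 6 new (t, b, r, b, t, b)
  "tbrbttr" → prefix "tbrbt" already present; 2 new (t, r)
  "tbrrrrrr" → prefix "tbr" already present; 5 new (r, r, r, r, r)
  "tbrbtbrr" → prefix "tbrbtb" already present; 2 new (r, r)
  "rttbtrrrrr" → 10 new (r, t, t, b, t, r, r, r, r, r)
  "rbt" → prefix "r" already present; 2 new (b, t)
  "rbtt" → prefix "rbt" already present; 1 new (t)
  "rrrtrtt" → prefix "r" already present; 6 new (r, r, t, r, t, t)
  "tbrtbb" → prefix "tbr" already present; 3 new (t, b, b)
  "tbrtbt" → prefix "tbrtb" already present; 1 new (t)
  "rrrt" → prefix "rrrt" already present; 0 new (none)
  "tbrt" → prefix "tbrt" already present; 0 new (none)
Total nodes = 6 + 2 + 5 + 2 + 10 + 2 + 1 + 6 + 3 + 1 + 0 + 0 = 38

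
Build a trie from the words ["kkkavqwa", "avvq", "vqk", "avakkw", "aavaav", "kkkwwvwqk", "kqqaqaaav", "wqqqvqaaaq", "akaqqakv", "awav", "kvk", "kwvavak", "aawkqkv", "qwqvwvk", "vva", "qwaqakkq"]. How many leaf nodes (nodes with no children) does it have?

A leaf is a node with no children — equivalently, the end of a word that is not a proper prefix of any other stored word.
Those words: "aavaav", "aawkqkv", "akaqqakv", "avakkw", "avvq", "awav", "kkkavqwa", "kkkwwvwqk", "kqqaqaaav", "kvk", "kwvavak", "qwaqakkq", "qwqvwvk", "vqk", "vva", "wqqqvqaaaq"
Leaf count: 16

16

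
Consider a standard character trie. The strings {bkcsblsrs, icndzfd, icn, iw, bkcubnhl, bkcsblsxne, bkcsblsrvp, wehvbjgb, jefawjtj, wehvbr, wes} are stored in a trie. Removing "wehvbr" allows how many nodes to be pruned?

1

A node on "wehvbr"'s path can go only if nothing else ends at it or branches off below it.
The suffix "r" (1 node) is used only by "wehvbr"; the node for "wehvb" still has the child "j", so pruning stops there.
Nodes removed: 1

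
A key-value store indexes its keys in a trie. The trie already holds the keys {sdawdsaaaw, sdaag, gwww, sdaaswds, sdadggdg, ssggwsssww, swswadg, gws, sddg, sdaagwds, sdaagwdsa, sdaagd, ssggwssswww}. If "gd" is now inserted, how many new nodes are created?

Walking "gd" from the root, the first 1 characters ("g") follow existing edges; "d" is the first miss.
New nodes needed: |"gd"| − 1 = 2 − 1 = 1.

1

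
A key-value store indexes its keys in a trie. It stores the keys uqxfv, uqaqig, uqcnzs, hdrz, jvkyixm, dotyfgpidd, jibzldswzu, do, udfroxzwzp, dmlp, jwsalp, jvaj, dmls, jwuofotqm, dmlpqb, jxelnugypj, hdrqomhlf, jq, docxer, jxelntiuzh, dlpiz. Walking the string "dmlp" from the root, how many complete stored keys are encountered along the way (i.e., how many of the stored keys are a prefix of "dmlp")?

Walk "dmlp" from the root; an end-of-word marker is hit whenever a stored word is a prefix of "dmlp".
Prefixes of the query that are stored words: "dmlp"
Count: 1

1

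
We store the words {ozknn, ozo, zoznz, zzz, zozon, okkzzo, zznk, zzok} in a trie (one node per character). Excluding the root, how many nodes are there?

24

Count nodes per top-level branch (shared prefixes stored once):
  'o'-branch (okkzzo, ozknn, ozo): 11 nodes
  'z'-branch (zoznz, zozon, zznk, zzok, zzz): 13 nodes
Sum: 24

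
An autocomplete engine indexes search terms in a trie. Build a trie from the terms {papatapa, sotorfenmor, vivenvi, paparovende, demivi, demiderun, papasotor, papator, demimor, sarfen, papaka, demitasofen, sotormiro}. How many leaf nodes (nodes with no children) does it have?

Leaves are exactly the stored words that no other stored word extends.
Those words: "demiderun", "demimor", "demitasofen", "demivi", "papaka", "paparovende", "papasotor", "papatapa", "papator", "sarfen", "sotorfenmor", "sotormiro", "vivenvi"
Leaf count: 13

13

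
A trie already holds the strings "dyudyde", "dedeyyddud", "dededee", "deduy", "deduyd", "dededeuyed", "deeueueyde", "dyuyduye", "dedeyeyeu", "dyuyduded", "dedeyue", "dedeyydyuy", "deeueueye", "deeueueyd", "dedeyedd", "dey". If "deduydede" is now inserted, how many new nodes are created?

3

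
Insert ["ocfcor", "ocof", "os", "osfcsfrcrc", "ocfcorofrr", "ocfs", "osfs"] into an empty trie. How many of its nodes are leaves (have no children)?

A leaf is a node with no children — equivalently, the end of a word that is not a proper prefix of any other stored word.
Those words: "ocfcorofrr", "ocfs", "ocof", "osfcsfrcrc", "osfs"
Leaf count: 5

5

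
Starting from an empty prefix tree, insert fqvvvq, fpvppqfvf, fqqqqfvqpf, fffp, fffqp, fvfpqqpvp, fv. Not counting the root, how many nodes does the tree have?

For each word, the new-node count is its length minus the longest prefix already in the trie:
  "fqvvvq" → 6 new (f, q, v, v, v, q)
  "fpvppqfvf" → prefix "f" already present; 8 new (p, v, p, p, q, f, v, f)
  "fqqqqfvqpf" → prefix "fq" already present; 8 new (q, q, q, f, v, q, p, f)
  "fffp" → prefix "f" already present; 3 new (f, f, p)
  "fffqp" → prefix "fff" already present; 2 new (q, p)
  "fvfpqqpvp" → prefix "f" already present; 8 new (v, f, p, q, q, p, v, p)
  "fv" → prefix "fv" already present; 0 new (none)
Total nodes = 6 + 8 + 8 + 3 + 2 + 8 + 0 = 35

35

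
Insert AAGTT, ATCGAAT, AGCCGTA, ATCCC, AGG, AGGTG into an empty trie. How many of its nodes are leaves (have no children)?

5

A leaf is a node with no children — equivalently, the end of a word that is not a proper prefix of any other stored word.
Those words: "AAGTT", "AGCCGTA", "AGGTG", "ATCCC", "ATCGAAT"
Leaf count: 5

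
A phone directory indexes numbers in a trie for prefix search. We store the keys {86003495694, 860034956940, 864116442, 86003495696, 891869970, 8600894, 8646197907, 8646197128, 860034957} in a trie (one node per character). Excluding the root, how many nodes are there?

42

Count nodes per top-level branch (shared prefixes stored once):
  '8'-branch (86003495694, 860034956940, 86003495696, 860034957, 8600894, 864116442, 8646197128, 8646197907, 891869970): 42 nodes
Sum: 42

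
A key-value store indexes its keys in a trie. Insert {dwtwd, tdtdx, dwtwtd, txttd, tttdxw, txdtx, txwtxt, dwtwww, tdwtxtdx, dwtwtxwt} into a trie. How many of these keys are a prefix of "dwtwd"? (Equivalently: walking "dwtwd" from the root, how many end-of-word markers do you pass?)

1

Walk "dwtwd" from the root; an end-of-word marker is hit whenever a stored word is a prefix of "dwtwd".
Prefixes of the query that are stored words: "dwtwd"
Count: 1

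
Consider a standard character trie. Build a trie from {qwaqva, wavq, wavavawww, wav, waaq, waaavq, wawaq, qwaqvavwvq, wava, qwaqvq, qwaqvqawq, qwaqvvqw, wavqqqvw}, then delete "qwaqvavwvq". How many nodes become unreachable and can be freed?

4

A node on "qwaqvavwvq"'s path can go only if nothing else ends at it or branches off below it.
The suffix "vwvq" (4 nodes) is used only by "qwaqvavwvq"; "qwaqva" is itself a stored word, so pruning stops there.
Nodes removed: 4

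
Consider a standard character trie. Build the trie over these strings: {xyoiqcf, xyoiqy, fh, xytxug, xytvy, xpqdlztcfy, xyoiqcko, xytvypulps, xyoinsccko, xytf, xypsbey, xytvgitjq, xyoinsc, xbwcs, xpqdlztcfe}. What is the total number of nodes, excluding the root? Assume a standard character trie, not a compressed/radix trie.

Insert word by word; a character creates a node only if that edge doesn't already exist:
  "xyoiqcf" → 7 new (x, y, o, i, q, c, f)
  "xyoiqy" → prefix "xyoiq" already present; 1 new (y)
  "fh" → 2 new (f, h)
  "xytxug" → prefix "xy" already present; 4 new (t, x, u, g)
  "xytvy" → prefix "xyt" already present; 2 new (v, y)
  "xpqdlztcfy" → prefix "x" already present; 9 new (p, q, d, l, z, t, c, f, y)
  "xyoiqcko" → prefix "xyoiqc" already present; 2 new (k, o)
  "xytvypulps" → prefix "xytvy" already present; 5 new (p, u, l, p, s)
  "xyoinsccko" → prefix "xyoi" already present; 6 new (n, s, c, c, k, o)
  "xytf" → prefix "xyt" already present; 1 new (f)
  "xypsbey" → prefix "xy" already present; 5 new (p, s, b, e, y)
  "xytvgitjq" → prefix "xytv" already present; 5 new (g, i, t, j, q)
  "xyoinsc" → prefix "xyoinsc" already present; 0 new (none)
  "xbwcs" → prefix "x" already present; 4 new (b, w, c, s)
  "xpqdlztcfe" → prefix "xpqdlztcf" already present; 1 new (e)
Total nodes = 7 + 1 + 2 + 4 + 2 + 9 + 2 + 5 + 6 + 1 + 5 + 5 + 0 + 4 + 1 = 54

54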